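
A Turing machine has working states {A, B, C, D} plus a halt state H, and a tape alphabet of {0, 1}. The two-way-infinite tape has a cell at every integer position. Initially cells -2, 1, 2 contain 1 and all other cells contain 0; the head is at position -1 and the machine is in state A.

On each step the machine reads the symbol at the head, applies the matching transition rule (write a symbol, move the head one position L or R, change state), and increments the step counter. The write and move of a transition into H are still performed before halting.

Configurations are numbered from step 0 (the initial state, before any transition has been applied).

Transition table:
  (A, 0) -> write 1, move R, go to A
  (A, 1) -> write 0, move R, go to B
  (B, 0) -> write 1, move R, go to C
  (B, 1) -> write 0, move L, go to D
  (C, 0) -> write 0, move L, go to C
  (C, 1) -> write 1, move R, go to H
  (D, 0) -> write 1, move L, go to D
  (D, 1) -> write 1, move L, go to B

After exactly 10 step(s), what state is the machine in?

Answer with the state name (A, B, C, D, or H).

Step 1: in state A at pos -1, read 0 -> (A,0)->write 1,move R,goto A. Now: state=A, head=0, tape[-3..3]=0110110 (head:    ^)
Step 2: in state A at pos 0, read 0 -> (A,0)->write 1,move R,goto A. Now: state=A, head=1, tape[-3..3]=0111110 (head:     ^)
Step 3: in state A at pos 1, read 1 -> (A,1)->write 0,move R,goto B. Now: state=B, head=2, tape[-3..3]=0111010 (head:      ^)
Step 4: in state B at pos 2, read 1 -> (B,1)->write 0,move L,goto D. Now: state=D, head=1, tape[-3..3]=0111000 (head:     ^)
Step 5: in state D at pos 1, read 0 -> (D,0)->write 1,move L,goto D. Now: state=D, head=0, tape[-3..3]=0111100 (head:    ^)
Step 6: in state D at pos 0, read 1 -> (D,1)->write 1,move L,goto B. Now: state=B, head=-1, tape[-3..3]=0111100 (head:   ^)
Step 7: in state B at pos -1, read 1 -> (B,1)->write 0,move L,goto D. Now: state=D, head=-2, tape[-3..3]=0101100 (head:  ^)
Step 8: in state D at pos -2, read 1 -> (D,1)->write 1,move L,goto B. Now: state=B, head=-3, tape[-4..3]=00101100 (head:  ^)
Step 9: in state B at pos -3, read 0 -> (B,0)->write 1,move R,goto C. Now: state=C, head=-2, tape[-4..3]=01101100 (head:   ^)
Step 10: in state C at pos -2, read 1 -> (C,1)->write 1,move R,goto H. Now: state=H, head=-1, tape[-4..3]=01101100 (head:    ^)

Answer: H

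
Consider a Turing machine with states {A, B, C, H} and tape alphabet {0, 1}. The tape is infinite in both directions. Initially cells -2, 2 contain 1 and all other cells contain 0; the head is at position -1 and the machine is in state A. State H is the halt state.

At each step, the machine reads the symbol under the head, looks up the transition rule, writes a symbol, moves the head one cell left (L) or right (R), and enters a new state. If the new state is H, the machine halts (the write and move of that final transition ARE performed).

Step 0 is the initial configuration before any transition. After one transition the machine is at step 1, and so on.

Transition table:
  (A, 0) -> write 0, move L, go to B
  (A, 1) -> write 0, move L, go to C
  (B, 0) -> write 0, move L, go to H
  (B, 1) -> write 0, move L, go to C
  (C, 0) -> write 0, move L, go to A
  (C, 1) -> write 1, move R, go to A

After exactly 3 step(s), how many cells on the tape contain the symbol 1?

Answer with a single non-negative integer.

Answer: 1

Derivation:
Step 1: in state A at pos -1, read 0 -> (A,0)->write 0,move L,goto B. Now: state=B, head=-2, tape[-3..3]=0100010 (head:  ^)
Step 2: in state B at pos -2, read 1 -> (B,1)->write 0,move L,goto C. Now: state=C, head=-3, tape[-4..3]=00000010 (head:  ^)
Step 3: in state C at pos -3, read 0 -> (C,0)->write 0,move L,goto A. Now: state=A, head=-4, tape[-5..3]=000000010 (head:  ^)
Cells containing 1 after step 3: {2} -> 1 cell(s)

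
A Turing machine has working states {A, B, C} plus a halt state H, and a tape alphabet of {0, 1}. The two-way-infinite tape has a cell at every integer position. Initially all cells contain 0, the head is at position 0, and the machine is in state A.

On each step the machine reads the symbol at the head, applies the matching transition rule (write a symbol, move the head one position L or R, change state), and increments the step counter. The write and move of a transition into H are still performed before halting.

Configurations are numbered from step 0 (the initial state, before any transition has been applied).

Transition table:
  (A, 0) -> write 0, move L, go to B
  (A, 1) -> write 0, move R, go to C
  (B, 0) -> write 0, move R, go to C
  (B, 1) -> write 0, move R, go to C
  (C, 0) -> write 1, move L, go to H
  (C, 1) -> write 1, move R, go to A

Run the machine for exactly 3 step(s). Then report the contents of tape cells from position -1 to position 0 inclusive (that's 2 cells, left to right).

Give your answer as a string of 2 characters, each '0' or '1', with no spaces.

Answer: 01

Derivation:
Step 1: in state A at pos 0, read 0 -> (A,0)->write 0,move L,goto B. Now: state=B, head=-1, tape[-2..1]=0000 (head:  ^)
Step 2: in state B at pos -1, read 0 -> (B,0)->write 0,move R,goto C. Now: state=C, head=0, tape[-2..1]=0000 (head:   ^)
Step 3: in state C at pos 0, read 0 -> (C,0)->write 1,move L,goto H. Now: state=H, head=-1, tape[-2..1]=0010 (head:  ^)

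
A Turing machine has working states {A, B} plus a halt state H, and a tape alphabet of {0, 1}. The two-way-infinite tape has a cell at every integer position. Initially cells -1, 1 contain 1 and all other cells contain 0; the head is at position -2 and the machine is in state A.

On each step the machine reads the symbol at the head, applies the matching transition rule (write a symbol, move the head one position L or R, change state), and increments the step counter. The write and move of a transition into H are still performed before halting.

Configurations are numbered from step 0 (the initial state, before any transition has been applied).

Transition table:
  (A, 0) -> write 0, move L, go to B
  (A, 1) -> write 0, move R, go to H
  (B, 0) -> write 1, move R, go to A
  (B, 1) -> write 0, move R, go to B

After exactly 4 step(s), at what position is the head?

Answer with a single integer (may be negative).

Step 1: in state A at pos -2, read 0 -> (A,0)->write 0,move L,goto B. Now: state=B, head=-3, tape[-4..2]=0001010 (head:  ^)
Step 2: in state B at pos -3, read 0 -> (B,0)->write 1,move R,goto A. Now: state=A, head=-2, tape[-4..2]=0101010 (head:   ^)
Step 3: in state A at pos -2, read 0 -> (A,0)->write 0,move L,goto B. Now: state=B, head=-3, tape[-4..2]=0101010 (head:  ^)
Step 4: in state B at pos -3, read 1 -> (B,1)->write 0,move R,goto B. Now: state=B, head=-2, tape[-4..2]=0001010 (head:   ^)

Answer: -2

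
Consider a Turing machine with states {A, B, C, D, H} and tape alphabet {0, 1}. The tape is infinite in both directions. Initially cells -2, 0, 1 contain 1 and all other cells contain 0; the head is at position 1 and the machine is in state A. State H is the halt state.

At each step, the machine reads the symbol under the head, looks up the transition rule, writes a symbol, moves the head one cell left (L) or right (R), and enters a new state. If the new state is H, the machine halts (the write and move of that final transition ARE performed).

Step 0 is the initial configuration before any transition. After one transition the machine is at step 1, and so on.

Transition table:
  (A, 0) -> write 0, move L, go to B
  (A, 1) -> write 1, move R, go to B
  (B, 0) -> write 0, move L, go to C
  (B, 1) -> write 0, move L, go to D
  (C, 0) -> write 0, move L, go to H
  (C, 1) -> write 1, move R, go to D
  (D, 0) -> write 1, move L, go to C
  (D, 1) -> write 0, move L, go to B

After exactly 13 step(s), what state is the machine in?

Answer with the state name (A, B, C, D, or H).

Step 1: in state A at pos 1, read 1 -> (A,1)->write 1,move R,goto B. Now: state=B, head=2, tape[-3..3]=0101100 (head:      ^)
Step 2: in state B at pos 2, read 0 -> (B,0)->write 0,move L,goto C. Now: state=C, head=1, tape[-3..3]=0101100 (head:     ^)
Step 3: in state C at pos 1, read 1 -> (C,1)->write 1,move R,goto D. Now: state=D, head=2, tape[-3..3]=0101100 (head:      ^)
Step 4: in state D at pos 2, read 0 -> (D,0)->write 1,move L,goto C. Now: state=C, head=1, tape[-3..3]=0101110 (head:     ^)
Step 5: in state C at pos 1, read 1 -> (C,1)->write 1,move R,goto D. Now: state=D, head=2, tape[-3..3]=0101110 (head:      ^)
Step 6: in state D at pos 2, read 1 -> (D,1)->write 0,move L,goto B. Now: state=B, head=1, tape[-3..3]=0101100 (head:     ^)
Step 7: in state B at pos 1, read 1 -> (B,1)->write 0,move L,goto D. Now: state=D, head=0, tape[-3..3]=0101000 (head:    ^)
Step 8: in state D at pos 0, read 1 -> (D,1)->write 0,move L,goto B. Now: state=B, head=-1, tape[-3..3]=0100000 (head:   ^)
Step 9: in state B at pos -1, read 0 -> (B,0)->write 0,move L,goto C. Now: state=C, head=-2, tape[-3..3]=0100000 (head:  ^)
Step 10: in state C at pos -2, read 1 -> (C,1)->write 1,move R,goto D. Now: state=D, head=-1, tape[-3..3]=0100000 (head:   ^)
Step 11: in state D at pos -1, read 0 -> (D,0)->write 1,move L,goto C. Now: state=C, head=-2, tape[-3..3]=0110000 (head:  ^)
Step 12: in state C at pos -2, read 1 -> (C,1)->write 1,move R,goto D. Now: state=D, head=-1, tape[-3..3]=0110000 (head:   ^)
Step 13: in state D at pos -1, read 1 -> (D,1)->write 0,move L,goto B. Now: state=B, head=-2, tape[-3..3]=0100000 (head:  ^)

Answer: B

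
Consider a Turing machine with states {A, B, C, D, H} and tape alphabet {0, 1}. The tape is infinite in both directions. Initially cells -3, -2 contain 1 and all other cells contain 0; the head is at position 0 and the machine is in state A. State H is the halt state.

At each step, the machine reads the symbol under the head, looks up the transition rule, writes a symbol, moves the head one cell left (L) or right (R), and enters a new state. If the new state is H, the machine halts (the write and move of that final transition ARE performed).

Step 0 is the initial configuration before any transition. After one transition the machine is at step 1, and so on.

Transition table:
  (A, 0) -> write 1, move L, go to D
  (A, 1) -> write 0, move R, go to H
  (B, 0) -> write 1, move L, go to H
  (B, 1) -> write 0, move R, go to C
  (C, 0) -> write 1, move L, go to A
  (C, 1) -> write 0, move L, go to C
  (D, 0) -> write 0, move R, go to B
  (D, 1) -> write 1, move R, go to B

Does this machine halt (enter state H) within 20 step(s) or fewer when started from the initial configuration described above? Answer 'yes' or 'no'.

Step 1: in state A at pos 0, read 0 -> (A,0)->write 1,move L,goto D. Now: state=D, head=-1, tape[-4..1]=011010 (head:    ^)
Step 2: in state D at pos -1, read 0 -> (D,0)->write 0,move R,goto B. Now: state=B, head=0, tape[-4..1]=011010 (head:     ^)
Step 3: in state B at pos 0, read 1 -> (B,1)->write 0,move R,goto C. Now: state=C, head=1, tape[-4..2]=0110000 (head:      ^)
Step 4: in state C at pos 1, read 0 -> (C,0)->write 1,move L,goto A. Now: state=A, head=0, tape[-4..2]=0110010 (head:     ^)
Step 5: in state A at pos 0, read 0 -> (A,0)->write 1,move L,goto D. Now: state=D, head=-1, tape[-4..2]=0110110 (head:    ^)
Step 6: in state D at pos -1, read 0 -> (D,0)->write 0,move R,goto B. Now: state=B, head=0, tape[-4..2]=0110110 (head:     ^)
Step 7: in state B at pos 0, read 1 -> (B,1)->write 0,move R,goto C. Now: state=C, head=1, tape[-4..2]=0110010 (head:      ^)
Step 8: in state C at pos 1, read 1 -> (C,1)->write 0,move L,goto C. Now: state=C, head=0, tape[-4..2]=0110000 (head:     ^)
Step 9: in state C at pos 0, read 0 -> (C,0)->write 1,move L,goto A. Now: state=A, head=-1, tape[-4..2]=0110100 (head:    ^)
Step 10: in state A at pos -1, read 0 -> (A,0)->write 1,move L,goto D. Now: state=D, head=-2, tape[-4..2]=0111100 (head:   ^)
Step 11: in state D at pos -2, read 1 -> (D,1)->write 1,move R,goto B. Now: state=B, head=-1, tape[-4..2]=0111100 (head:    ^)
Step 12: in state B at pos -1, read 1 -> (B,1)->write 0,move R,goto C. Now: state=C, head=0, tape[-4..2]=0110100 (head:     ^)
Step 13: in state C at pos 0, read 1 -> (C,1)->write 0,move L,goto C. Now: state=C, head=-1, tape[-4..2]=0110000 (head:    ^)
Step 14: in state C at pos -1, read 0 -> (C,0)->write 1,move L,goto A. Now: state=A, head=-2, tape[-4..2]=0111000 (head:   ^)
Step 15: in state A at pos -2, read 1 -> (A,1)->write 0,move R,goto H. Now: state=H, head=-1, tape[-4..2]=0101000 (head:    ^)
State H reached at step 15; 15 <= 20 -> yes

Answer: yes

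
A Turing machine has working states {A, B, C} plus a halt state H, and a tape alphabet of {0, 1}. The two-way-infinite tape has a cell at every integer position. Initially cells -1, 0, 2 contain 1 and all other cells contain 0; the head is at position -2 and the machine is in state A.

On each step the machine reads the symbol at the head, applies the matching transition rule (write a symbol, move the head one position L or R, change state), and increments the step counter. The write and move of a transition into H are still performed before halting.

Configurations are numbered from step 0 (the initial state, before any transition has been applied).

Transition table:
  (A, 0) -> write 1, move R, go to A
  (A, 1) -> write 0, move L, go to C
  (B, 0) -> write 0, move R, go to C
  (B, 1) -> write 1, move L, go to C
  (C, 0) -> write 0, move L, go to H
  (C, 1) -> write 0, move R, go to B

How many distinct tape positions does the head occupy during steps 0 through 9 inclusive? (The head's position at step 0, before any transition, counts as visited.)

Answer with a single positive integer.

Step 1: in state A at pos -2, read 0 -> (A,0)->write 1,move R,goto A. Now: state=A, head=-1, tape[-3..3]=0111010 (head:   ^)
Step 2: in state A at pos -1, read 1 -> (A,1)->write 0,move L,goto C. Now: state=C, head=-2, tape[-3..3]=0101010 (head:  ^)
Step 3: in state C at pos -2, read 1 -> (C,1)->write 0,move R,goto B. Now: state=B, head=-1, tape[-3..3]=0001010 (head:   ^)
Step 4: in state B at pos -1, read 0 -> (B,0)->write 0,move R,goto C. Now: state=C, head=0, tape[-3..3]=0001010 (head:    ^)
Step 5: in state C at pos 0, read 1 -> (C,1)->write 0,move R,goto B. Now: state=B, head=1, tape[-3..3]=0000010 (head:     ^)
Step 6: in state B at pos 1, read 0 -> (B,0)->write 0,move R,goto C. Now: state=C, head=2, tape[-3..3]=0000010 (head:      ^)
Step 7: in state C at pos 2, read 1 -> (C,1)->write 0,move R,goto B. Now: state=B, head=3, tape[-3..4]=00000000 (head:       ^)
Step 8: in state B at pos 3, read 0 -> (B,0)->write 0,move R,goto C. Now: state=C, head=4, tape[-3..5]=000000000 (head:        ^)
Step 9: in state C at pos 4, read 0 -> (C,0)->write 0,move L,goto H. Now: state=H, head=3, tape[-3..5]=000000000 (head:       ^)
Head positions at steps 0..9: starting at -2, distinct positions visited = {-2, -1, 0, 1, 2, 3, 4} -> 7 position(s)

Answer: 7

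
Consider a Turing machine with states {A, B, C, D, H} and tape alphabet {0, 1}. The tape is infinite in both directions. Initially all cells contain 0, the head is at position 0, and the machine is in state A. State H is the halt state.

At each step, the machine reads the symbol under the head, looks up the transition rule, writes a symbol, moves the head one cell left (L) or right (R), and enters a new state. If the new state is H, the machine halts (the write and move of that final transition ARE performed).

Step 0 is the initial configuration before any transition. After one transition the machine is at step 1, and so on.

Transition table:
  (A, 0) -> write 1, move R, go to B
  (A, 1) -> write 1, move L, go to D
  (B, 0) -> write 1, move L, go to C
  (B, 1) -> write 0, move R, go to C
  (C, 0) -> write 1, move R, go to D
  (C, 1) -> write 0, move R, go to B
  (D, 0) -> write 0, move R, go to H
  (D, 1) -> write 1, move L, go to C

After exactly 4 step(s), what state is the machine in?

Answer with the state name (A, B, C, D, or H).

Answer: C

Derivation:
Step 1: in state A at pos 0, read 0 -> (A,0)->write 1,move R,goto B. Now: state=B, head=1, tape[-1..2]=0100 (head:   ^)
Step 2: in state B at pos 1, read 0 -> (B,0)->write 1,move L,goto C. Now: state=C, head=0, tape[-1..2]=0110 (head:  ^)
Step 3: in state C at pos 0, read 1 -> (C,1)->write 0,move R,goto B. Now: state=B, head=1, tape[-1..2]=0010 (head:   ^)
Step 4: in state B at pos 1, read 1 -> (B,1)->write 0,move R,goto C. Now: state=C, head=2, tape[-1..3]=00000 (head:    ^)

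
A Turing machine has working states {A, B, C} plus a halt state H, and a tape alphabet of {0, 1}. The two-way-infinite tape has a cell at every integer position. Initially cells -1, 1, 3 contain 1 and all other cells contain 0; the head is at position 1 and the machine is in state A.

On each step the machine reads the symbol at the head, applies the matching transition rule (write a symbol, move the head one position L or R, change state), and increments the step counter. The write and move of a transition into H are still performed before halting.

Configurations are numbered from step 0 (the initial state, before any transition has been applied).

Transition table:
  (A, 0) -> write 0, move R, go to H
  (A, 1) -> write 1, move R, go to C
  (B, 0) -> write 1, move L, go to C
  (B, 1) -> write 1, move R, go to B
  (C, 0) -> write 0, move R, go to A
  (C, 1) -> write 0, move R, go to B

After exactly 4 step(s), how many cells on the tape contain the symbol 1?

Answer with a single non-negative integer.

Step 1: in state A at pos 1, read 1 -> (A,1)->write 1,move R,goto C. Now: state=C, head=2, tape[-2..4]=0101010 (head:     ^)
Step 2: in state C at pos 2, read 0 -> (C,0)->write 0,move R,goto A. Now: state=A, head=3, tape[-2..4]=0101010 (head:      ^)
Step 3: in state A at pos 3, read 1 -> (A,1)->write 1,move R,goto C. Now: state=C, head=4, tape[-2..5]=01010100 (head:       ^)
Step 4: in state C at pos 4, read 0 -> (C,0)->write 0,move R,goto A. Now: state=A, head=5, tape[-2..6]=010101000 (head:        ^)
Cells containing 1 after step 4: {-1, 1, 3} -> 3 cell(s)

Answer: 3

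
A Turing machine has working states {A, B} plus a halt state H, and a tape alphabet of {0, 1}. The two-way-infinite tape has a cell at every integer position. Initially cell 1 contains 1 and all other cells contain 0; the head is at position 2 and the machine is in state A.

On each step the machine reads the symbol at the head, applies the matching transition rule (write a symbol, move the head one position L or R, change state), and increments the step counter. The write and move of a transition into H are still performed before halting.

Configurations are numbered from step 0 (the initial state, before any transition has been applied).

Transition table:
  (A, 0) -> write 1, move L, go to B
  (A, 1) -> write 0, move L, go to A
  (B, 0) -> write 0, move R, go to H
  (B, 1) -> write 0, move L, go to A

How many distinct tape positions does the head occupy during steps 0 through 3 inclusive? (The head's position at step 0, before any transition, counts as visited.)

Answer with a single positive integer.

Answer: 4

Derivation:
Step 1: in state A at pos 2, read 0 -> (A,0)->write 1,move L,goto B. Now: state=B, head=1, tape[0..3]=0110 (head:  ^)
Step 2: in state B at pos 1, read 1 -> (B,1)->write 0,move L,goto A. Now: state=A, head=0, tape[-1..3]=00010 (head:  ^)
Step 3: in state A at pos 0, read 0 -> (A,0)->write 1,move L,goto B. Now: state=B, head=-1, tape[-2..3]=001010 (head:  ^)
Head positions at steps 0..3: starting at 2, distinct positions visited = {-1, 0, 1, 2} -> 4 position(s)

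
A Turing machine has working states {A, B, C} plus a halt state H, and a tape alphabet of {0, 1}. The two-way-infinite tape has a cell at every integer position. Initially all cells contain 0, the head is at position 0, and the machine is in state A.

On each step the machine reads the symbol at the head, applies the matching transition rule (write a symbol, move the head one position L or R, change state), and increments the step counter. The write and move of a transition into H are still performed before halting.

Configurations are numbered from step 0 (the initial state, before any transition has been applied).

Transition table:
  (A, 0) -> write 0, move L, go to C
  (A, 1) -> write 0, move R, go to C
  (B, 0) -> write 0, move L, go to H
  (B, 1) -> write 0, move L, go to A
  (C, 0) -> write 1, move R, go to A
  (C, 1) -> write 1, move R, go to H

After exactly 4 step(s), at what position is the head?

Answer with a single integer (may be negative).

Step 1: in state A at pos 0, read 0 -> (A,0)->write 0,move L,goto C. Now: state=C, head=-1, tape[-2..1]=0000 (head:  ^)
Step 2: in state C at pos -1, read 0 -> (C,0)->write 1,move R,goto A. Now: state=A, head=0, tape[-2..1]=0100 (head:   ^)
Step 3: in state A at pos 0, read 0 -> (A,0)->write 0,move L,goto C. Now: state=C, head=-1, tape[-2..1]=0100 (head:  ^)
Step 4: in state C at pos -1, read 1 -> (C,1)->write 1,move R,goto H. Now: state=H, head=0, tape[-2..1]=0100 (head:   ^)

Answer: 0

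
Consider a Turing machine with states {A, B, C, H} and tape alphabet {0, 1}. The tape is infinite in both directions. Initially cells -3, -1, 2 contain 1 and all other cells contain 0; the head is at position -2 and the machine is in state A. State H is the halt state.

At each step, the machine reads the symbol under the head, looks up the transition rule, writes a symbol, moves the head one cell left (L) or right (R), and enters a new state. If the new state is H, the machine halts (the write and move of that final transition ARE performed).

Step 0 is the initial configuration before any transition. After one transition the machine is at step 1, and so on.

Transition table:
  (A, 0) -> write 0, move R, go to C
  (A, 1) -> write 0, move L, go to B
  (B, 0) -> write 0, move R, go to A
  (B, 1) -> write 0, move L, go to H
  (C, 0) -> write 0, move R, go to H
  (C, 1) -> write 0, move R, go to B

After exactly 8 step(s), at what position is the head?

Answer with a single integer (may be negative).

Step 1: in state A at pos -2, read 0 -> (A,0)->write 0,move R,goto C. Now: state=C, head=-1, tape[-4..3]=01010010 (head:    ^)
Step 2: in state C at pos -1, read 1 -> (C,1)->write 0,move R,goto B. Now: state=B, head=0, tape[-4..3]=01000010 (head:     ^)
Step 3: in state B at pos 0, read 0 -> (B,0)->write 0,move R,goto A. Now: state=A, head=1, tape[-4..3]=01000010 (head:      ^)
Step 4: in state A at pos 1, read 0 -> (A,0)->write 0,move R,goto C. Now: state=C, head=2, tape[-4..3]=01000010 (head:       ^)
Step 5: in state C at pos 2, read 1 -> (C,1)->write 0,move R,goto B. Now: state=B, head=3, tape[-4..4]=010000000 (head:        ^)
Step 6: in state B at pos 3, read 0 -> (B,0)->write 0,move R,goto A. Now: state=A, head=4, tape[-4..5]=0100000000 (head:         ^)
Step 7: in state A at pos 4, read 0 -> (A,0)->write 0,move R,goto C. Now: state=C, head=5, tape[-4..6]=01000000000 (head:          ^)
Step 8: in state C at pos 5, read 0 -> (C,0)->write 0,move R,goto H. Now: state=H, head=6, tape[-4..7]=010000000000 (head:           ^)

Answer: 6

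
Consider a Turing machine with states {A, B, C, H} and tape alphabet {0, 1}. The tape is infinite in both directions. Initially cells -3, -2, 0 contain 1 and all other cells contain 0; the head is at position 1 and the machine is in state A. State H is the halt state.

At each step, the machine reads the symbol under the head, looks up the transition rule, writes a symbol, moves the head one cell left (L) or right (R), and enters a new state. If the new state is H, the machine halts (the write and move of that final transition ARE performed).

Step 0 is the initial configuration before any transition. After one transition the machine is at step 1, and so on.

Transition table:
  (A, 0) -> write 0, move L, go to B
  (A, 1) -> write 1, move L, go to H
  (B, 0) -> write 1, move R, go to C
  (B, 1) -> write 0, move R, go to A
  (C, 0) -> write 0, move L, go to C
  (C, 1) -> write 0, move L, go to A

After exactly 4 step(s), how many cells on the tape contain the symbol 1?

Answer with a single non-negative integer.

Step 1: in state A at pos 1, read 0 -> (A,0)->write 0,move L,goto B. Now: state=B, head=0, tape[-4..2]=0110100 (head:     ^)
Step 2: in state B at pos 0, read 1 -> (B,1)->write 0,move R,goto A. Now: state=A, head=1, tape[-4..2]=0110000 (head:      ^)
Step 3: in state A at pos 1, read 0 -> (A,0)->write 0,move L,goto B. Now: state=B, head=0, tape[-4..2]=0110000 (head:     ^)
Step 4: in state B at pos 0, read 0 -> (B,0)->write 1,move R,goto C. Now: state=C, head=1, tape[-4..2]=0110100 (head:      ^)
Cells containing 1 after step 4: {-3, -2, 0} -> 3 cell(s)

Answer: 3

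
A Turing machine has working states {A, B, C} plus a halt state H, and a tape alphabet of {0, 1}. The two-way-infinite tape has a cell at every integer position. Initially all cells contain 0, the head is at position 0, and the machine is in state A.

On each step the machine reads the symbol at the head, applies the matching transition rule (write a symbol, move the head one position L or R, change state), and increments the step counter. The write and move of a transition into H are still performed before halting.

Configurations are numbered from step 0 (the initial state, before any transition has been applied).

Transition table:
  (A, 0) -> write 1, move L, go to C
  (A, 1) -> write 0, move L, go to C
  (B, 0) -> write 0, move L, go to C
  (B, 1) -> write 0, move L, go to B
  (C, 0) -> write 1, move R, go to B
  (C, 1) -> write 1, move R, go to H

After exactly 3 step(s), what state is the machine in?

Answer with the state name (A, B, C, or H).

Step 1: in state A at pos 0, read 0 -> (A,0)->write 1,move L,goto C. Now: state=C, head=-1, tape[-2..1]=0010 (head:  ^)
Step 2: in state C at pos -1, read 0 -> (C,0)->write 1,move R,goto B. Now: state=B, head=0, tape[-2..1]=0110 (head:   ^)
Step 3: in state B at pos 0, read 1 -> (B,1)->write 0,move L,goto B. Now: state=B, head=-1, tape[-2..1]=0100 (head:  ^)

Answer: B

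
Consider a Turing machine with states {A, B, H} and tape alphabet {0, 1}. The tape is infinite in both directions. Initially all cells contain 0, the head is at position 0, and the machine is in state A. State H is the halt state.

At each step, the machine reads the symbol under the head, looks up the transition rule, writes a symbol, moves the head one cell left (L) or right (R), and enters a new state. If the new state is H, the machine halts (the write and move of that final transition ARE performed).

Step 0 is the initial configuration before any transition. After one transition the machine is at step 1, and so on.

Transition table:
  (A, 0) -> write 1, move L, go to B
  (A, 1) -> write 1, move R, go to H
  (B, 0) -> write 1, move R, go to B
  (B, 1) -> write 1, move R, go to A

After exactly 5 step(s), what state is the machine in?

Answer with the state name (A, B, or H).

Answer: A

Derivation:
Step 1: in state A at pos 0, read 0 -> (A,0)->write 1,move L,goto B. Now: state=B, head=-1, tape[-2..1]=0010 (head:  ^)
Step 2: in state B at pos -1, read 0 -> (B,0)->write 1,move R,goto B. Now: state=B, head=0, tape[-2..1]=0110 (head:   ^)
Step 3: in state B at pos 0, read 1 -> (B,1)->write 1,move R,goto A. Now: state=A, head=1, tape[-2..2]=01100 (head:    ^)
Step 4: in state A at pos 1, read 0 -> (A,0)->write 1,move L,goto B. Now: state=B, head=0, tape[-2..2]=01110 (head:   ^)
Step 5: in state B at pos 0, read 1 -> (B,1)->write 1,move R,goto A. Now: state=A, head=1, tape[-2..2]=01110 (head:    ^)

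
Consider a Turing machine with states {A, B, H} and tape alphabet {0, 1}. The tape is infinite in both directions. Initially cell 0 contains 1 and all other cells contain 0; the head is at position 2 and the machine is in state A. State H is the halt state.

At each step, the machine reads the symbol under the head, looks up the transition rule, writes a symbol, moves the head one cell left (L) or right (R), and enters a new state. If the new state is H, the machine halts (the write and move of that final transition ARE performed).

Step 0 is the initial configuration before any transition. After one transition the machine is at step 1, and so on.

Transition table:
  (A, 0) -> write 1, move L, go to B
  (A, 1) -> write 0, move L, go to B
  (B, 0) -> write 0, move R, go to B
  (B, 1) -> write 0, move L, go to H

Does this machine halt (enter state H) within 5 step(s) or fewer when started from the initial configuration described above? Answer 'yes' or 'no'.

Step 1: in state A at pos 2, read 0 -> (A,0)->write 1,move L,goto B. Now: state=B, head=1, tape[-1..3]=01010 (head:   ^)
Step 2: in state B at pos 1, read 0 -> (B,0)->write 0,move R,goto B. Now: state=B, head=2, tape[-1..3]=01010 (head:    ^)
Step 3: in state B at pos 2, read 1 -> (B,1)->write 0,move L,goto H. Now: state=H, head=1, tape[-1..3]=01000 (head:   ^)
State H reached at step 3; 3 <= 5 -> yes

Answer: yes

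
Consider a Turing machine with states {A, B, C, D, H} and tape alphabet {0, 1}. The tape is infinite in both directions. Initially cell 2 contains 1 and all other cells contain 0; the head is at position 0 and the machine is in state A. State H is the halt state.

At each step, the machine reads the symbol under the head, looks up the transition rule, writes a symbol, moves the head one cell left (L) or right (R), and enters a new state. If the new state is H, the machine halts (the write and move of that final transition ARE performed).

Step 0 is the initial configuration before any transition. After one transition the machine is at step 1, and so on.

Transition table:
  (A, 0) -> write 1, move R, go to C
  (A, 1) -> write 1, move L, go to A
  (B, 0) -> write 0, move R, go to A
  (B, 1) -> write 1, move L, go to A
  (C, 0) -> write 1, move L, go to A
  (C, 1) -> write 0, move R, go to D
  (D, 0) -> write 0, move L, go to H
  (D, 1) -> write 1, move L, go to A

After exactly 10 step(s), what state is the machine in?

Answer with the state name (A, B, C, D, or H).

Answer: C

Derivation:
Step 1: in state A at pos 0, read 0 -> (A,0)->write 1,move R,goto C. Now: state=C, head=1, tape[-1..3]=01010 (head:   ^)
Step 2: in state C at pos 1, read 0 -> (C,0)->write 1,move L,goto A. Now: state=A, head=0, tape[-1..3]=01110 (head:  ^)
Step 3: in state A at pos 0, read 1 -> (A,1)->write 1,move L,goto A. Now: state=A, head=-1, tape[-2..3]=001110 (head:  ^)
Step 4: in state A at pos -1, read 0 -> (A,0)->write 1,move R,goto C. Now: state=C, head=0, tape[-2..3]=011110 (head:   ^)
Step 5: in state C at pos 0, read 1 -> (C,1)->write 0,move R,goto D. Now: state=D, head=1, tape[-2..3]=010110 (head:    ^)
Step 6: in state D at pos 1, read 1 -> (D,1)->write 1,move L,goto A. Now: state=A, head=0, tape[-2..3]=010110 (head:   ^)
Step 7: in state A at pos 0, read 0 -> (A,0)->write 1,move R,goto C. Now: state=C, head=1, tape[-2..3]=011110 (head:    ^)
Step 8: in state C at pos 1, read 1 -> (C,1)->write 0,move R,goto D. Now: state=D, head=2, tape[-2..3]=011010 (head:     ^)
Step 9: in state D at pos 2, read 1 -> (D,1)->write 1,move L,goto A. Now: state=A, head=1, tape[-2..3]=011010 (head:    ^)
Step 10: in state A at pos 1, read 0 -> (A,0)->write 1,move R,goto C. Now: state=C, head=2, tape[-2..3]=011110 (head:     ^)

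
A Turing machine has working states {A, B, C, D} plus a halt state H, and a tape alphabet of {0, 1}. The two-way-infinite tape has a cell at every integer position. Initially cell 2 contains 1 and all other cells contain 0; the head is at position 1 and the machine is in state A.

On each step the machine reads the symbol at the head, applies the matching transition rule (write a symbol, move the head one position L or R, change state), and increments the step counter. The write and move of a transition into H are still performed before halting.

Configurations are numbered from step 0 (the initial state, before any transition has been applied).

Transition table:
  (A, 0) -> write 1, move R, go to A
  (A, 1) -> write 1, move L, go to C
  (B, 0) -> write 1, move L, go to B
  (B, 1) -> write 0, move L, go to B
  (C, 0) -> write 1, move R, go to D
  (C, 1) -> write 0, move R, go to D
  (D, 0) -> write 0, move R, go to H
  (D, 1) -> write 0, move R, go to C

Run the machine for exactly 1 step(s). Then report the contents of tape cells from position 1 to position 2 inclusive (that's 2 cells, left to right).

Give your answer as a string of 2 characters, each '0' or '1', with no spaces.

Answer: 11

Derivation:
Step 1: in state A at pos 1, read 0 -> (A,0)->write 1,move R,goto A. Now: state=A, head=2, tape[0..3]=0110 (head:   ^)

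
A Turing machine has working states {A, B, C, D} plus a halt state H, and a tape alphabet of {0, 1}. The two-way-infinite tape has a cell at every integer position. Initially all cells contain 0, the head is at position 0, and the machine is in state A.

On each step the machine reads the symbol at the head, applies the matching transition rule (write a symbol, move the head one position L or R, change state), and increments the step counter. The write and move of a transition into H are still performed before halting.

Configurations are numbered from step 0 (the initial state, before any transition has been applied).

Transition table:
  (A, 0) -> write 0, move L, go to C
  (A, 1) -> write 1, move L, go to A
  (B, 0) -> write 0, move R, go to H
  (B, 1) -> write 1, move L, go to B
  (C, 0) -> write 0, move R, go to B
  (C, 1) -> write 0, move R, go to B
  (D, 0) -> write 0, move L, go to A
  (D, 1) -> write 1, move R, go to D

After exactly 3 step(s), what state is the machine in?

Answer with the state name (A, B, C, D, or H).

Step 1: in state A at pos 0, read 0 -> (A,0)->write 0,move L,goto C. Now: state=C, head=-1, tape[-2..1]=0000 (head:  ^)
Step 2: in state C at pos -1, read 0 -> (C,0)->write 0,move R,goto B. Now: state=B, head=0, tape[-2..1]=0000 (head:   ^)
Step 3: in state B at pos 0, read 0 -> (B,0)->write 0,move R,goto H. Now: state=H, head=1, tape[-2..2]=00000 (head:    ^)

Answer: H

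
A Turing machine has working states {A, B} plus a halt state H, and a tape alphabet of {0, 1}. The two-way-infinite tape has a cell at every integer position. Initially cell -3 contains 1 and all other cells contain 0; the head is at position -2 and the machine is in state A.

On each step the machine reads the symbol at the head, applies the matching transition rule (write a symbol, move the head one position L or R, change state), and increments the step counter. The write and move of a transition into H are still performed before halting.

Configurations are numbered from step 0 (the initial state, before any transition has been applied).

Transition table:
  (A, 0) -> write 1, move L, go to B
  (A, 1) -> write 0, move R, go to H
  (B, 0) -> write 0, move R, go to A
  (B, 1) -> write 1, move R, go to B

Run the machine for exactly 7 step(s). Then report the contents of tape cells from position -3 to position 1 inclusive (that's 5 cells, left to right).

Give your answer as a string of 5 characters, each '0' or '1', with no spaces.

Answer: 11000

Derivation:
Step 1: in state A at pos -2, read 0 -> (A,0)->write 1,move L,goto B. Now: state=B, head=-3, tape[-4..-1]=0110 (head:  ^)
Step 2: in state B at pos -3, read 1 -> (B,1)->write 1,move R,goto B. Now: state=B, head=-2, tape[-4..-1]=0110 (head:   ^)
Step 3: in state B at pos -2, read 1 -> (B,1)->write 1,move R,goto B. Now: state=B, head=-1, tape[-4..0]=01100 (head:    ^)
Step 4: in state B at pos -1, read 0 -> (B,0)->write 0,move R,goto A. Now: state=A, head=0, tape[-4..1]=011000 (head:     ^)
Step 5: in state A at pos 0, read 0 -> (A,0)->write 1,move L,goto B. Now: state=B, head=-1, tape[-4..1]=011010 (head:    ^)
Step 6: in state B at pos -1, read 0 -> (B,0)->write 0,move R,goto A. Now: state=A, head=0, tape[-4..1]=011010 (head:     ^)
Step 7: in state A at pos 0, read 1 -> (A,1)->write 0,move R,goto H. Now: state=H, head=1, tape[-4..2]=0110000 (head:      ^)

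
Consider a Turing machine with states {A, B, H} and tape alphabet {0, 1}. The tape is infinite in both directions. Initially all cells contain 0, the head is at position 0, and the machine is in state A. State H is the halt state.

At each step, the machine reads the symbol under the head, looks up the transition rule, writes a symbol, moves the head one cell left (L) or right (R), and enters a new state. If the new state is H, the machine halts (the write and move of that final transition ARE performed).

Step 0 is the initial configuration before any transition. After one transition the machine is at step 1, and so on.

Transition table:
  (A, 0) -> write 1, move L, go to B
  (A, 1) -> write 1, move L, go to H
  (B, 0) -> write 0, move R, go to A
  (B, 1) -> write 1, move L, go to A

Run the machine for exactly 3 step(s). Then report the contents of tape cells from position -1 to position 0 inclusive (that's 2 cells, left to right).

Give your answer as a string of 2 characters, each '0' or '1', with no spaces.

Step 1: in state A at pos 0, read 0 -> (A,0)->write 1,move L,goto B. Now: state=B, head=-1, tape[-2..1]=0010 (head:  ^)
Step 2: in state B at pos -1, read 0 -> (B,0)->write 0,move R,goto A. Now: state=A, head=0, tape[-2..1]=0010 (head:   ^)
Step 3: in state A at pos 0, read 1 -> (A,1)->write 1,move L,goto H. Now: state=H, head=-1, tape[-2..1]=0010 (head:  ^)

Answer: 01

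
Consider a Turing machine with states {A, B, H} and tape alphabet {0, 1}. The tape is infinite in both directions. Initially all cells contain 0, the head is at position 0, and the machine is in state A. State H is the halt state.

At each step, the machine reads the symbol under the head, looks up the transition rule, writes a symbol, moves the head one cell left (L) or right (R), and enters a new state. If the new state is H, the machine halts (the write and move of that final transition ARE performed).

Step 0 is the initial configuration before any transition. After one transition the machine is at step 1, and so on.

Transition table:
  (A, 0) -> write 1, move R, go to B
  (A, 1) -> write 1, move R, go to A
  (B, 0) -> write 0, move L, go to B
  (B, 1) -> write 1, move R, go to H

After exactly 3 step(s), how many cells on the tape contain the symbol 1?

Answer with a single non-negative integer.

Answer: 1

Derivation:
Step 1: in state A at pos 0, read 0 -> (A,0)->write 1,move R,goto B. Now: state=B, head=1, tape[-1..2]=0100 (head:   ^)
Step 2: in state B at pos 1, read 0 -> (B,0)->write 0,move L,goto B. Now: state=B, head=0, tape[-1..2]=0100 (head:  ^)
Step 3: in state B at pos 0, read 1 -> (B,1)->write 1,move R,goto H. Now: state=H, head=1, tape[-1..2]=0100 (head:   ^)
Cells containing 1 after step 3: {0} -> 1 cell(s)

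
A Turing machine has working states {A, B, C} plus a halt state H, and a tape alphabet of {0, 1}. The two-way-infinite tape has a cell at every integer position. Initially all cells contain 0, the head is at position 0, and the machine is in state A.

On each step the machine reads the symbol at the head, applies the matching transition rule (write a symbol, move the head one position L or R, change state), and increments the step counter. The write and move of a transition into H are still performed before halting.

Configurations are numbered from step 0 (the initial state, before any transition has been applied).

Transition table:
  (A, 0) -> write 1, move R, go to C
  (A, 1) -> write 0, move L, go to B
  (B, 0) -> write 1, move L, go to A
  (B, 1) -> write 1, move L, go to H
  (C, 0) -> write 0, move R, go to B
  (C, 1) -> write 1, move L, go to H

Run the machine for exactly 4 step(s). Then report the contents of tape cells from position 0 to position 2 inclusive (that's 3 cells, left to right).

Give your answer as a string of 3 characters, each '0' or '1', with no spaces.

Answer: 111

Derivation:
Step 1: in state A at pos 0, read 0 -> (A,0)->write 1,move R,goto C. Now: state=C, head=1, tape[-1..2]=0100 (head:   ^)
Step 2: in state C at pos 1, read 0 -> (C,0)->write 0,move R,goto B. Now: state=B, head=2, tape[-1..3]=01000 (head:    ^)
Step 3: in state B at pos 2, read 0 -> (B,0)->write 1,move L,goto A. Now: state=A, head=1, tape[-1..3]=01010 (head:   ^)
Step 4: in state A at pos 1, read 0 -> (A,0)->write 1,move R,goto C. Now: state=C, head=2, tape[-1..3]=01110 (head:    ^)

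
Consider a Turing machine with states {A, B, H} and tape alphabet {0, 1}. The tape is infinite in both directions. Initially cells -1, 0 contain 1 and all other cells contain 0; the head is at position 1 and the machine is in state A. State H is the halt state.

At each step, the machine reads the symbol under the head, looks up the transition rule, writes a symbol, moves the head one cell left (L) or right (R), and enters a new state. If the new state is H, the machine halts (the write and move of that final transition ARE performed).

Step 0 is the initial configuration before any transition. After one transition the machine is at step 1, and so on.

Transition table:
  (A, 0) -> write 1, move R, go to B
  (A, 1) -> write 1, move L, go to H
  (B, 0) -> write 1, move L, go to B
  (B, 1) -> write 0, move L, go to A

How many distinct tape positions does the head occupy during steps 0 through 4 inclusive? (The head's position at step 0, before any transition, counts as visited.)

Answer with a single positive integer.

Step 1: in state A at pos 1, read 0 -> (A,0)->write 1,move R,goto B. Now: state=B, head=2, tape[-2..3]=011100 (head:     ^)
Step 2: in state B at pos 2, read 0 -> (B,0)->write 1,move L,goto B. Now: state=B, head=1, tape[-2..3]=011110 (head:    ^)
Step 3: in state B at pos 1, read 1 -> (B,1)->write 0,move L,goto A. Now: state=A, head=0, tape[-2..3]=011010 (head:   ^)
Step 4: in state A at pos 0, read 1 -> (A,1)->write 1,move L,goto H. Now: state=H, head=-1, tape[-2..3]=011010 (head:  ^)
Head positions at steps 0..4: starting at 1, distinct positions visited = {-1, 0, 1, 2} -> 4 position(s)

Answer: 4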